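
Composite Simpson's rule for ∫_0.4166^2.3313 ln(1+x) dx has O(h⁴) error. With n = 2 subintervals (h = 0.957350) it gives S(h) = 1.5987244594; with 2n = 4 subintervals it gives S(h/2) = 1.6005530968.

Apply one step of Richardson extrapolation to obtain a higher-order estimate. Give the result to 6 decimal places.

r = 4: numerator weight 16, denominator 15.
16×1.6005530968 = 25.6088495488; subtract 1.5987244594 → 24.0101250894
(16×1.6005530968 − 1.5987244594)/(16 − 1) = 1.6006750060

1.600675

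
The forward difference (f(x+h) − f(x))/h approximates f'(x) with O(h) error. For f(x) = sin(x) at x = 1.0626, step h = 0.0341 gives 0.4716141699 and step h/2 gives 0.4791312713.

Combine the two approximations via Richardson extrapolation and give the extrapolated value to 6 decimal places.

0.486648

With r = 1 the leading error scales as h^1, so the weight is 2^1 = 2.
Numerator 2×A(h/2) − A(h) = 2×0.4791312713 − 0.4716141699 = 0.4866483727
Extrapolated: 0.4866483727 / 1 = 0.4866483727
Gap between inputs: 7.517e-03; correction applied: +0.0075171014.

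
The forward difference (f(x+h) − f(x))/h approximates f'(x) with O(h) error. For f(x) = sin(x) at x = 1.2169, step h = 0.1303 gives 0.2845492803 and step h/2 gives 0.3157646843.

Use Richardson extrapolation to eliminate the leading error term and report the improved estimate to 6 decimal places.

0.346980

The method has order 1: 2^1 = 2.
2^1·A(h/2) = 0.6315293686; minus A(h) gives 0.3469800883.
Divide by 2^1 − 1 = 1.
Extrapolated: 0.3469800883 / 1 = 0.3469800883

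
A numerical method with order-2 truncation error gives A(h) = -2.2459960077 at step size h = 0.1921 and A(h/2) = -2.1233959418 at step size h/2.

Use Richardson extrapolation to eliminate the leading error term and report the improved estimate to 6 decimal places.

Method order is 2; weight 2^2 = 4.
A(h/2) − A(h) = -2.1233959418 − (-2.2459960077) = 0.1226000659
Divide by 2^2 − 1 = 3: 0.1226000659/3 = 0.0408666886
R = -2.1233959418 + 0.0408666886 = -2.0825292532
Correction |R − A(h/2)| = 4.087e-02; gap |A(h/2) − A(h)| = 1.226e-01.

-2.082529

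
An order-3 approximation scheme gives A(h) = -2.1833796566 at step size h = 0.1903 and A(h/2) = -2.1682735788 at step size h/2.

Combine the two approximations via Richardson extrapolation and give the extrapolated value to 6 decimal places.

Order 3 gives 2^r = 8 and 2^r − 1 = 7.
Weighted: (-17.3461886304) − (-2.1833796566) = -15.1628089738
Denominator 8 − 1 = 7.
So the Richardson estimate is -2.1661155677.
Gap between inputs: 1.511e-02; correction applied: +0.0021580111.

-2.166116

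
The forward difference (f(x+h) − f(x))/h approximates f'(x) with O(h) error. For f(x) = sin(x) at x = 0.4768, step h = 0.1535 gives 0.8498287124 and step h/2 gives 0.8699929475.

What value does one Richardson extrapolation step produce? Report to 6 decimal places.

With r = 1 the leading error scales as h^1, so the weight is 2^1 = 2.
2·0.8699929475 = 1.7399858950; subtract 0.8498287124 → 0.8901571826
Divide by 2^1 − 1 = 1.
0.8901571826 ÷ 1 = 0.8901571826
Shift from A(h/2): +0.0201642351.

0.890157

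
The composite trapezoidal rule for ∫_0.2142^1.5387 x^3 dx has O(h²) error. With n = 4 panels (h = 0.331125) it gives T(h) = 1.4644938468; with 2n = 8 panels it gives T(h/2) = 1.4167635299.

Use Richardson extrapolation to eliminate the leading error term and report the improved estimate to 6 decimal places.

Method order is 2; weight 2^2 = 4.
Top: 4(1.4167635299) − (1.4644938468) = 4.2025602728
4.2025602728 ÷ 3 = 1.4008534243

1.400853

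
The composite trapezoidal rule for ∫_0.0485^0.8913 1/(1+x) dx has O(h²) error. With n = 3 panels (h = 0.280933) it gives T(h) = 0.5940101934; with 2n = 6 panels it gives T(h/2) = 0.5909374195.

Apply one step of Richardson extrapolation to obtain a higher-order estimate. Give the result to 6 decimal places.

0.589913

r = 2, so 2^r = 4.
2^2×A(h/2) = 2.3637496780; minus A(h) gives 1.7697394846.
1.7697394846 ÷ 3 = 0.5899131615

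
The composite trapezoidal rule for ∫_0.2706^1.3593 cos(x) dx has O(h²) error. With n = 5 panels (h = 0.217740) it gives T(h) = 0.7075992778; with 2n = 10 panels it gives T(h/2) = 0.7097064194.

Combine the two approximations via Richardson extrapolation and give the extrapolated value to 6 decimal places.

0.710409

r = 2, so 2^r = 4.
Weighted: 2.8388256776 − 0.7075992778 = 2.1312263998
Divide by 2^2 − 1 = 3.
So the Richardson estimate is 0.7104087999.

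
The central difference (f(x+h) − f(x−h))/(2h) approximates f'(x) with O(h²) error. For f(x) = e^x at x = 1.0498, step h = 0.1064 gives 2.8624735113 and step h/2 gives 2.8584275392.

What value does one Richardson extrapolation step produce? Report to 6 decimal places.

2.857079

Order 2 gives 2^r = 4 and 2^r − 1 = 3.
Numerator 4×A(h/2) − A(h) = 4×2.8584275392 − 2.8624735113 = 8.5712366455
R = 8.5712366455/3 = 2.8570788818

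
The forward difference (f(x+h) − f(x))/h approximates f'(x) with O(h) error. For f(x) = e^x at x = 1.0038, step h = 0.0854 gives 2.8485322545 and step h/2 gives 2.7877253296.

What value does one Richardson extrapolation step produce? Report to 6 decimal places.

Error is O(h^1); halving h shrinks it by 2^1 = 2.
Top: 2(2.7877253296) − (2.8485322545) = 2.7269184047
Divide by 2^1 − 1 = 1.
R = 2.7269184047/1 = 2.7269184047

2.726918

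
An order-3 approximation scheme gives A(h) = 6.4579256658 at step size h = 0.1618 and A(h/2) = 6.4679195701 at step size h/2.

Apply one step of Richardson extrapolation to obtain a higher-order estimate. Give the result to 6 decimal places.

Method order is 3; weight 2^3 = 8.
Top: 8(6.4679195701) − (6.4579256658) = 45.2854308950
R = 45.2854308950/7 = 6.4693472707
Gap between inputs: 9.994e-03; correction applied: +0.0014277006.

6.469347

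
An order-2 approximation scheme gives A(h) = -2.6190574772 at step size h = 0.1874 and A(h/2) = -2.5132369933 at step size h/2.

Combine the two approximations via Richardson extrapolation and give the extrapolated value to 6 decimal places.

-2.477963

r = 2: numerator weight 4, denominator 3.
4*(-2.5132369933) = -10.0529479732; subtract (-2.6190574772) → -7.4338904960
R = (-7.4338904960)/3 = -2.4779634987
Gap between inputs: 1.058e-01; correction applied: +0.0352734946.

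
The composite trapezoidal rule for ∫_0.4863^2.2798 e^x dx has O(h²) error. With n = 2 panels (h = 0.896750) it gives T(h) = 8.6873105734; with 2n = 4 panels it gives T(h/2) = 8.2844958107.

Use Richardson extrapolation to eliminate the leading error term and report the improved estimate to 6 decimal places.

With r = 2 the leading error scales as h^2, so the weight is 2^2 = 4.
Weighted: 33.1379832428 − 8.6873105734 = 24.4506726694
Divide by 2^2 − 1 = 3.
So the Richardson estimate is 8.1502242231.

8.150224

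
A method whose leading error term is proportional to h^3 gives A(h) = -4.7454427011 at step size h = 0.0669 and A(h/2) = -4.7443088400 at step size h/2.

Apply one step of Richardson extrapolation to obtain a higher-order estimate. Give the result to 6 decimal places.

The method has order 3: 2^3 = 8.
Weighted: (-37.9544707200) − (-4.7454427011) = -33.2090280189
Divide by 2^3 − 1 = 7.
(-33.2090280189) ÷ 7 = -4.7441468598
Correction |R − A(h/2)| = 1.620e-04; gap |A(h/2) − A(h)| = 1.134e-03.

-4.744147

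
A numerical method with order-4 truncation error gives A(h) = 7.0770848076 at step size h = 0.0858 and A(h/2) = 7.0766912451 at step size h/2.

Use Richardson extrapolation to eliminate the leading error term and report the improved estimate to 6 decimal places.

The method has order 4: 2^4 = 16.
2^4*A(h/2) = 113.2270599216; minus A(h) gives 106.1499751140.
Divide by 2^4 − 1 = 15.
Extrapolated: 106.1499751140 / 15 = 7.0766650076

7.076665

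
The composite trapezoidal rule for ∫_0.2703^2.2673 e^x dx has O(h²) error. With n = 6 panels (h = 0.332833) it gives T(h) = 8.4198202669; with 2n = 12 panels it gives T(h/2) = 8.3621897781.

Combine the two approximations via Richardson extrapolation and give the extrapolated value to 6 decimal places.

r = 2: numerator weight 4, denominator 3.
A(h/2) − A(h) = 8.3621897781 − 8.4198202669 = -0.0576304888
Correction (A(h/2) − A(h))/(4 − 1) = (-0.0576304888)/3 = -0.0192101629
R = A(h/2) + (A(h/2) − A(h))/3 = 8.3621897781 − 0.0192101629 = 8.3429796152
Shift from A(h/2): −0.0192101629.

8.342980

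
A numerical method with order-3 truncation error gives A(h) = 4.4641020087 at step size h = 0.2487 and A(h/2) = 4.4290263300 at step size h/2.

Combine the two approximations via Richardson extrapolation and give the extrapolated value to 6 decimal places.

4.424016

The method has order 3: 2^3 = 8.
Weighted: 35.4322106400 − 4.4641020087 = 30.9681086313
Extrapolated: 30.9681086313 / 7 = 4.4240155188
Shift from A(h/2): −0.0050108112.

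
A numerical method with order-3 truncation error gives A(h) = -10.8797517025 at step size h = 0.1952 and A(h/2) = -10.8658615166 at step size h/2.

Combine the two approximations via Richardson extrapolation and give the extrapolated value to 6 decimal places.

Method order is 3; weight 2^3 = 8.
8 × (-10.8658615166) − (-10.8797517025) = -76.0471404303
Denominator 8 − 1 = 7.
R = (-76.0471404303)/7 = -10.8638772043

-10.863877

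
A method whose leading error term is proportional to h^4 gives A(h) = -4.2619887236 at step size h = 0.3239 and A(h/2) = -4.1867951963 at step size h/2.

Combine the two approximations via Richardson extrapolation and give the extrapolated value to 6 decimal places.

Error is O(h^4); halving h shrinks it by 2^4 = 16.
16×(-4.1867951963) − (-4.2619887236) = -62.7267344172
(-62.7267344172) ÷ 15 = -4.1817822945
Shift from A(h/2): +0.0050129018.

-4.181782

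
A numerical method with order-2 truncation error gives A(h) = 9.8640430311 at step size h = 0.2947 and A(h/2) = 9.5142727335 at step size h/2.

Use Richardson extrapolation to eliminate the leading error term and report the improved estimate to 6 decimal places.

9.397683

Order 2 gives 2^r = 4 and 2^r − 1 = 3.
4*9.5142727335 = 38.0570909340; subtract 9.8640430311 → 28.1930479029
28.1930479029 ÷ 3 = 9.3976826343
Correction |R − A(h/2)| = 1.166e-01; gap |A(h/2) − A(h)| = 3.498e-01.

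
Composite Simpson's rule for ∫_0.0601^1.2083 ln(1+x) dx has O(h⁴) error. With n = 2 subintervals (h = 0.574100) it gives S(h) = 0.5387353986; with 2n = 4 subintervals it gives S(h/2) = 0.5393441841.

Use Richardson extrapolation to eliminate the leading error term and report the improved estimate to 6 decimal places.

0.539385

The method has order 4: 2^4 = 16.
16 × 0.5393441841 − 0.5387353986 = 8.0907715470
8.0907715470 ÷ 15 = 0.5393847698
Correction |R − A(h/2)| = 4.059e-05; gap |A(h/2) − A(h)| = 6.088e-04.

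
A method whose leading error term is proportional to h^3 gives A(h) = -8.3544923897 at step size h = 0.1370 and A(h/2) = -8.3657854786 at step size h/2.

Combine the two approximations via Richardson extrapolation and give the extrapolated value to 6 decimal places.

With r = 3 the leading error scales as h^3, so the weight is 2^3 = 8.
Numerator 8*A(h/2) − A(h) = 8*(-8.3657854786) − (-8.3544923897) = -58.5717914391
Denominator 8 − 1 = 7.
(8*(-8.3657854786) − (-8.3544923897))/(8 − 1) = -8.3673987770

-8.367399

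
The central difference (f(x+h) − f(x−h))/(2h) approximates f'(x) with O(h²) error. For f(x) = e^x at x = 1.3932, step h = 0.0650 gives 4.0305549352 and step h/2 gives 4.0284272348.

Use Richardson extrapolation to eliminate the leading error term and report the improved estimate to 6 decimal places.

With r = 2 the leading error scales as h^2, so the weight is 2^2 = 4.
A(h/2) − A(h) = 4.0284272348 − 4.0305549352 = -0.0021277004
Divide by 2^2 − 1 = 3: (-0.0021277004)/3 = -0.0007092335
R = A(h/2) + (A(h/2) − A(h))/3 = 4.0284272348 − 0.0007092335 = 4.0277180013
Gap between inputs: 2.128e-03; correction applied: −0.0007092335.

4.027718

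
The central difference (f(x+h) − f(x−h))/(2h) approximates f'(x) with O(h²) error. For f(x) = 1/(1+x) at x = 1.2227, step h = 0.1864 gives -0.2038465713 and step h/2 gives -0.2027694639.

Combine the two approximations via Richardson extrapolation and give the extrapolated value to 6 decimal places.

Leading term ∝ h^2; use weight 4 = 2^2.
4×(-0.2027694639) = -0.8110778556; subtract (-0.2038465713) → -0.6072312843
R = (-0.6072312843)/3 = -0.2024104281

-0.202410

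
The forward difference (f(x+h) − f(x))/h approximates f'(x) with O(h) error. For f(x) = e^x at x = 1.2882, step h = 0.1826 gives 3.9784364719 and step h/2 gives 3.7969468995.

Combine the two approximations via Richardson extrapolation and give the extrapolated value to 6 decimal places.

The method has order 1: 2^1 = 2.
Difference of the inputs: 3.7969468995 − 3.9784364719 = -0.1814895724
Divide by 2^1 − 1 = 1: (-0.1814895724)/1 = -0.1814895724
R = A(h/2) + (A(h/2) − A(h))/1 = 3.7969468995 − 0.1814895724 = 3.6154573271
Correction |R − A(h/2)| = 1.815e-01; gap |A(h/2) − A(h)| = 1.815e-01.

3.615457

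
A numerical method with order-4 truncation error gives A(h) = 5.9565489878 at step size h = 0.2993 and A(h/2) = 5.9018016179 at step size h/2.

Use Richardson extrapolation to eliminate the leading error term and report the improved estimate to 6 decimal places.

5.898152

Error is O(h^4); halving h shrinks it by 2^4 = 16.
16·5.9018016179 = 94.4288258864; 94.4288258864 − 5.9565489878 = 88.4722768986
Denominator 16 − 1 = 15.
Result: 5.8981517932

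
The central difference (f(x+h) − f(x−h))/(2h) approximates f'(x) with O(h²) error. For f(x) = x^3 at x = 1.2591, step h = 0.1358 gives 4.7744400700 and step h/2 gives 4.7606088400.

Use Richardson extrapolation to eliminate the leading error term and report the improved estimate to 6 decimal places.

Leading term ∝ h^2; use weight 4 = 2^2.
A(h/2) − A(h) = 4.7606088400 − 4.7744400700 = -0.0138312300
Correction (A(h/2) − A(h))/(4 − 1) = (-0.0138312300)/3 = -0.0046104100
R = 4.7606088400 − 0.0046104100 = 4.7559984300
Gap between inputs: 1.383e-02; correction applied: −0.0046104100.

4.755998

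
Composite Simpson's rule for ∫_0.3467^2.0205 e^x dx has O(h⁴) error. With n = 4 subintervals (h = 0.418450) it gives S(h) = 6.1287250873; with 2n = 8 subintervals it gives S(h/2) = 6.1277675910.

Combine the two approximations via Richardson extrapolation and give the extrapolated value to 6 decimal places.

Method order is 4; weight 2^4 = 16.
Weighted: 98.0442814560 − 6.1287250873 = 91.9155563687
Denominator 16 − 1 = 15.
Extrapolated: 91.9155563687 / 15 = 6.1277037579

6.127704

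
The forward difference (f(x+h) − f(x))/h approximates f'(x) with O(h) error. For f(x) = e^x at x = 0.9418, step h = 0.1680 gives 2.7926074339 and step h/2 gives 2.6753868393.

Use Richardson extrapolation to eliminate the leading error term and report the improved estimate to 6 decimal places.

Leading term ∝ h^1; use weight 2 = 2^1.
2·2.6753868393 − 2.7926074339 = 2.5581662447
Divide by 2^1 − 1 = 1.
Result: 2.5581662447

2.558166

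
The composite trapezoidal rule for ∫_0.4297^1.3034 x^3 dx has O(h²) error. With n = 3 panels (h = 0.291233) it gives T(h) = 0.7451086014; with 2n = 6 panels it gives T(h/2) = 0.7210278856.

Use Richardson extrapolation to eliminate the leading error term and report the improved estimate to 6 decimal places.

0.713001

The method has order 2: 2^2 = 4.
4*0.7210278856 = 2.8841115424; 2.8841115424 − 0.7451086014 = 2.1390029410
Extrapolated: 2.1390029410 / 3 = 0.7130009803
Correction |R − A(h/2)| = 8.027e-03; gap |A(h/2) − A(h)| = 2.408e-02.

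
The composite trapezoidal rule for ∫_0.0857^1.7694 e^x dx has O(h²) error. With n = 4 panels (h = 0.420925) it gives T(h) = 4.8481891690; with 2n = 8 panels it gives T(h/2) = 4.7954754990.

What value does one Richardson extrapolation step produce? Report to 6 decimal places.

4.777904

Leading term ∝ h^2; use weight 4 = 2^2.
2^2*A(h/2) = 19.1819019960; minus A(h) gives 14.3337128270.
Denominator 4 − 1 = 3.
So the Richardson estimate is 4.7779042757.
Correction |R − A(h/2)| = 1.757e-02; gap |A(h/2) − A(h)| = 5.271e-02.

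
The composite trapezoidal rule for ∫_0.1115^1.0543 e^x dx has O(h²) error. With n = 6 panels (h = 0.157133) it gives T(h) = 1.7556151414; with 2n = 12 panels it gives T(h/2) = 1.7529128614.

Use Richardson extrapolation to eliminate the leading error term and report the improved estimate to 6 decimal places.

1.752012

Error is O(h^2); halving h shrinks it by 2^2 = 4.
4*1.7529128614 = 7.0116514456; subtract 1.7556151414 → 5.2560363042
Denominator 4 − 1 = 3.
So the Richardson estimate is 1.7520121014.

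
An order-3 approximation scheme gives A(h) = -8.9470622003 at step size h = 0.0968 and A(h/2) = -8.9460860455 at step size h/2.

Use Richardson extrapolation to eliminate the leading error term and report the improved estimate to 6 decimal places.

-8.945947

Error is O(h^3); halving h shrinks it by 2^3 = 8.
8·(-8.9460860455) = -71.5686883640; subtract (-8.9470622003) → -62.6216261637
R = (-62.6216261637)/7 = -8.9459465948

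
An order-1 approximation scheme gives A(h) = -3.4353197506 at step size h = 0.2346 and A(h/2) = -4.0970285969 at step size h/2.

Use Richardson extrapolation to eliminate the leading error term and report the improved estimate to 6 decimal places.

The method has order 1: 2^1 = 2.
Difference of the inputs: -4.0970285969 − (-3.4353197506) = -0.6617088463
Divide by 2^1 − 1 = 1: (-0.6617088463)/1 = -0.6617088463
R = -4.0970285969 − 0.6617088463 = -4.7587374432

-4.758737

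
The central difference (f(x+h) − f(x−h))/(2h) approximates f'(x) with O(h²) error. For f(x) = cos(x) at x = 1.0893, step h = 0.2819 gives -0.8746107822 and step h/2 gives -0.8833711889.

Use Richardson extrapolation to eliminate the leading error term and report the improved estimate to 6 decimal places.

-0.886291

With r = 2 the leading error scales as h^2, so the weight is 2^2 = 4.
Top: 4(-0.8833711889) − (-0.8746107822) = -2.6588739734
Divide by 2^2 − 1 = 3.
So the Richardson estimate is -0.8862913245.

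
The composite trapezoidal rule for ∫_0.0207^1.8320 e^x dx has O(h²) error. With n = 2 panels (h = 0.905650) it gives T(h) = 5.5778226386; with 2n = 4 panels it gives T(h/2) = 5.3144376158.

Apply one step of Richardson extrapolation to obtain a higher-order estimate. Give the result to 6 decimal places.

5.226643

With r = 2 the leading error scales as h^2, so the weight is 2^2 = 4.
Numerator 4×A(h/2) − A(h) = 4×5.3144376158 − 5.5778226386 = 15.6799278246
(4×5.3144376158 − 5.5778226386)/(4 − 1) = 5.2266426082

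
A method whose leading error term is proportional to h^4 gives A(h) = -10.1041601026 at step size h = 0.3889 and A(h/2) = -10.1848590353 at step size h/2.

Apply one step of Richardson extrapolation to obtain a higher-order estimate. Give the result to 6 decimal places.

-10.190239

Method order is 4; weight 2^4 = 16.
Numerator 16 × A(h/2) − A(h) = 16 × (-10.1848590353) − (-10.1041601026) = -152.8535844622
(-152.8535844622) ÷ 15 = -10.1902389641
Correction |R − A(h/2)| = 5.380e-03; gap |A(h/2) − A(h)| = 8.070e-02.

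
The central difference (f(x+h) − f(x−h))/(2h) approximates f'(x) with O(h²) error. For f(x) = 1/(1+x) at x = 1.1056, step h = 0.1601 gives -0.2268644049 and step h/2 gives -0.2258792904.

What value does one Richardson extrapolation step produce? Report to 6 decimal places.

-0.225551

Order 2 gives 2^r = 4 and 2^r − 1 = 3.
Top: 4(-0.2258792904) − (-0.2268644049) = -0.6766527567
(4 × (-0.2258792904) − (-0.2268644049))/(4 − 1) = -0.2255509189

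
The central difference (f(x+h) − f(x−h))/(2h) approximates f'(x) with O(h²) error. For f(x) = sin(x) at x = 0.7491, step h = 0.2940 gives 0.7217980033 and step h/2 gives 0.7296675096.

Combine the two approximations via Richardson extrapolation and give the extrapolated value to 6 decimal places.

0.732291

Order 2 gives 2^r = 4 and 2^r − 1 = 3.
Numerator 4×A(h/2) − A(h) = 4×0.7296675096 − 0.7217980033 = 2.1968720351
Denominator 4 − 1 = 3.
So the Richardson estimate is 0.7322906784.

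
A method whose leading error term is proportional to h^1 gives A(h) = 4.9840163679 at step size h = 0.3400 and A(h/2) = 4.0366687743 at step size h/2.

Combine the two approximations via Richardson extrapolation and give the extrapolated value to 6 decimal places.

3.089321

With r = 1 the leading error scales as h^1, so the weight is 2^1 = 2.
2 × 4.0366687743 = 8.0733375486; subtract 4.9840163679 → 3.0893211807
Denominator 2 − 1 = 1.
R = 3.0893211807/1 = 3.0893211807
Correction |R − A(h/2)| = 9.473e-01; gap |A(h/2) − A(h)| = 9.473e-01.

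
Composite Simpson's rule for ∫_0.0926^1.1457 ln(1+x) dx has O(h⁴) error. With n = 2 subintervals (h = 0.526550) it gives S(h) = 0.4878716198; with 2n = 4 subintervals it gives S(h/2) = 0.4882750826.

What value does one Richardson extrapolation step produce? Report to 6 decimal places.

With r = 4 the leading error scales as h^4, so the weight is 2^4 = 16.
16*0.4882750826 = 7.8124013216; subtract 0.4878716198 → 7.3245297018
Divide by 2^4 − 1 = 15.
7.3245297018 ÷ 15 = 0.4883019801
Shift from A(h/2): +0.0000268975.

0.488302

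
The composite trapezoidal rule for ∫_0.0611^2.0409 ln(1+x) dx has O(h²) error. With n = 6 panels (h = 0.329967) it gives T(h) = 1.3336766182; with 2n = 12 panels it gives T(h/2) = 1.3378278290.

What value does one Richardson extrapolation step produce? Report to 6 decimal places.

With r = 2 the leading error scales as h^2, so the weight is 2^2 = 4.
Weighted: 5.3513113160 − 1.3336766182 = 4.0176346978
Denominator 4 − 1 = 3.
Extrapolated: 4.0176346978 / 3 = 1.3392115659

1.339212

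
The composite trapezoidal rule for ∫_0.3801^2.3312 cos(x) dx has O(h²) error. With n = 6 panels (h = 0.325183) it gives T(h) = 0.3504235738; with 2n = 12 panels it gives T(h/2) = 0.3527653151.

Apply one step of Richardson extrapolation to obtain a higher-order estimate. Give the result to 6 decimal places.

0.353546

Order 2 gives 2^r = 4 and 2^r − 1 = 3.
Top: 4(0.3527653151) − (0.3504235738) = 1.0606376866
Extrapolated: 1.0606376866 / 3 = 0.3535458955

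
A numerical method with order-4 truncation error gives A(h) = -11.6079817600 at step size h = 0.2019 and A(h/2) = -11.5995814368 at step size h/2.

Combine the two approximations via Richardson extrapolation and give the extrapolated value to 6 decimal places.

-11.599021

Leading term ∝ h^4; use weight 16 = 2^4.
2^4×A(h/2) = -185.5933029888; minus A(h) gives -173.9853212288.
Denominator 16 − 1 = 15.
(16×(-11.5995814368) − (-11.6079817600))/(16 − 1) = -11.5990214153
Gap between inputs: 8.400e-03; correction applied: +0.0005600215.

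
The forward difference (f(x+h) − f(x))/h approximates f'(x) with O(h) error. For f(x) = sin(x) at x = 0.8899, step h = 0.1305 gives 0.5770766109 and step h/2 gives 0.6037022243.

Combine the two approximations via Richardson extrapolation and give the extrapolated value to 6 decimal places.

r = 1, so 2^r = 2.
A(h/2) − A(h) = 0.6037022243 − 0.5770766109 = 0.0266256134
Correction (A(h/2) − A(h))/(2 − 1) = 0.0266256134/1 = 0.0266256134
R = A(h/2) + (A(h/2) − A(h))/1 = 0.6037022243 + 0.0266256134 = 0.6303278377

0.630328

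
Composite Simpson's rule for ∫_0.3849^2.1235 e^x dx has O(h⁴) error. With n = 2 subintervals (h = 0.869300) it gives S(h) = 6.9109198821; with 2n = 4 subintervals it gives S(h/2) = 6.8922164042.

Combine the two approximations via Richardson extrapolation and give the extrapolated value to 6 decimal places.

r = 4, so 2^r = 16.
Difference of the inputs: 6.8922164042 − 6.9109198821 = -0.0187034779
Divide by 2^4 − 1 = 15: (-0.0187034779)/15 = -0.0012468985
R = A(h/2) + (A(h/2) − A(h))/15 = 6.8922164042 − 0.0012468985 = 6.8909695057

6.890970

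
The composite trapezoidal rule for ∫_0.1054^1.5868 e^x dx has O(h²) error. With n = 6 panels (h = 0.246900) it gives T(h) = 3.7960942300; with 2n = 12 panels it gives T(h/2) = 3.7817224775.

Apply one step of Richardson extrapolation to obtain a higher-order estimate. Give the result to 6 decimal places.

3.776932

Leading term ∝ h^2; use weight 4 = 2^2.
Numerator 4·A(h/2) − A(h) = 4·3.7817224775 − 3.7960942300 = 11.3307956800
Divide by 2^2 − 1 = 3.
So the Richardson estimate is 3.7769318933.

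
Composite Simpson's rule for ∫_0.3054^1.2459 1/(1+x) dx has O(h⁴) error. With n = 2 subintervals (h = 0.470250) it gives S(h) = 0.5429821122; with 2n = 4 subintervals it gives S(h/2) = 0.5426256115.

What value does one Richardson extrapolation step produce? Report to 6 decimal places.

Error is O(h^4); halving h shrinks it by 2^4 = 16.
Weighted: 8.6820097840 − 0.5429821122 = 8.1390276718
Extrapolated: 8.1390276718 / 15 = 0.5426018448
Correction |R − A(h/2)| = 2.377e-05; gap |A(h/2) − A(h)| = 3.565e-04.

0.542602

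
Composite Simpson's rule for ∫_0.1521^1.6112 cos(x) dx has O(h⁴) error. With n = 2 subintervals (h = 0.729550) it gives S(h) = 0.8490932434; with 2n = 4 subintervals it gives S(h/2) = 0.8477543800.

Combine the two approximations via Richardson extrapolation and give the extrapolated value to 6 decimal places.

The method has order 4: 2^4 = 16.
16×0.8477543800 − 0.8490932434 = 12.7149768366
(16×0.8477543800 − 0.8490932434)/(16 − 1) = 0.8476651224

0.847665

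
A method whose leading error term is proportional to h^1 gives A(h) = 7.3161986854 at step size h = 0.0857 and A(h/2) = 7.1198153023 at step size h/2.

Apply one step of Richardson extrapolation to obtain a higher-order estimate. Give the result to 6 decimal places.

Error is O(h^1); halving h shrinks it by 2^1 = 2.
2*7.1198153023 = 14.2396306046; subtract 7.3161986854 → 6.9234319192
Denominator 2 − 1 = 1.
Extrapolated: 6.9234319192 / 1 = 6.9234319192
Correction |R − A(h/2)| = 1.964e-01; gap |A(h/2) − A(h)| = 1.964e-01.

6.923432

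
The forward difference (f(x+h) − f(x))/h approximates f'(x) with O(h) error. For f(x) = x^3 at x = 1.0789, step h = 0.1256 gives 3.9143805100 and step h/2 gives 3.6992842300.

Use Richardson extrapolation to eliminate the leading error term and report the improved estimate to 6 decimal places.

The method has order 1: 2^1 = 2.
Weighted: 7.3985684600 − 3.9143805100 = 3.4841879500
Denominator 2 − 1 = 1.
Extrapolated: 3.4841879500 / 1 = 3.4841879500
Shift from A(h/2): −0.2150962800.

3.484188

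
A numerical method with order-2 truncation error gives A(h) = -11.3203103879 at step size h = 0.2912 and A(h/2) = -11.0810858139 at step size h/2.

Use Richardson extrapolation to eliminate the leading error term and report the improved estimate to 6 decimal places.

-11.001344

The method has order 2: 2^2 = 4.
Numerator 4*A(h/2) − A(h) = 4*(-11.0810858139) − (-11.3203103879) = -33.0040328677
Extrapolated: (-33.0040328677) / 3 = -11.0013442892
Shift from A(h/2): +0.0797415247.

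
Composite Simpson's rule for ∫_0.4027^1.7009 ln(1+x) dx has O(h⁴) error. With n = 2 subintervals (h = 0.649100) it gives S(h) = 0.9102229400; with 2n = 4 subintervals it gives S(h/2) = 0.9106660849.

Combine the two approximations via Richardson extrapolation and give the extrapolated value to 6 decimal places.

r = 4: numerator weight 16, denominator 15.
Difference of the inputs: 0.9106660849 − 0.9102229400 = 0.0004431449
Divide by 2^4 − 1 = 15: 0.0004431449/15 = 0.0000295430
R = A(h/2) + (A(h/2) − A(h))/15 = 0.9106660849 + 0.0000295430 = 0.9106956279
Gap between inputs: 4.431e-04; correction applied: +0.0000295430.

0.910696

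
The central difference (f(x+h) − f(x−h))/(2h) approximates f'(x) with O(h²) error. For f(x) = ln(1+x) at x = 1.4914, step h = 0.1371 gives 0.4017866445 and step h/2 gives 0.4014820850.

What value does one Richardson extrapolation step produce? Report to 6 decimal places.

r = 2, so 2^r = 4.
Top: 4(0.4014820850) − (0.4017866445) = 1.2041416955
Divide by 2^2 − 1 = 3.
1.2041416955 ÷ 3 = 0.4013805652

0.401381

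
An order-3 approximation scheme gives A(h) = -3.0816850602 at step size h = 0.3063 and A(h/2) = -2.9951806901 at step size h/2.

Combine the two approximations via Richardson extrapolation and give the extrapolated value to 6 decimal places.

-2.982823

The method has order 3: 2^3 = 8.
A(h/2) − A(h) = -2.9951806901 − (-3.0816850602) = 0.0865043701
Divide by 2^3 − 1 = 7: 0.0865043701/7 = 0.0123577672
R = -2.9951806901 + 0.0123577672 = -2.9828229229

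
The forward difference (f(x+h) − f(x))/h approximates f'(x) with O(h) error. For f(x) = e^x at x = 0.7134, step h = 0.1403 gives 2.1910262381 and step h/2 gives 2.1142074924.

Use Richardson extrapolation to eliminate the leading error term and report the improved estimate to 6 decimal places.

2.037389

Method order is 1; weight 2^1 = 2.
2 × 2.1142074924 = 4.2284149848; 4.2284149848 − 2.1910262381 = 2.0373887467
Divide by 2^1 − 1 = 1.
2.0373887467 ÷ 1 = 2.0373887467
Correction |R − A(h/2)| = 7.682e-02; gap |A(h/2) − A(h)| = 7.682e-02.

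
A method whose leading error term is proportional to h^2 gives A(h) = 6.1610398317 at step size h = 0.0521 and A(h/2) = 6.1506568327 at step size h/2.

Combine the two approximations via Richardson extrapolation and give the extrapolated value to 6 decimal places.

6.147196

With r = 2 the leading error scales as h^2, so the weight is 2^2 = 4.
Numerator 4×A(h/2) − A(h) = 4×6.1506568327 − 6.1610398317 = 18.4415874991
Denominator 4 − 1 = 3.
Extrapolated: 18.4415874991 / 3 = 6.1471958330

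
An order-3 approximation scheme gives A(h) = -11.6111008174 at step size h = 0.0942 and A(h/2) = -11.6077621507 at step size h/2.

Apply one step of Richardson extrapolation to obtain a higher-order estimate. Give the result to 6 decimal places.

-11.607285

r = 3, so 2^r = 8.
Top: 8(-11.6077621507) − (-11.6111008174) = -81.2509963882
(-81.2509963882) ÷ 7 = -11.6072851983
Correction |R − A(h/2)| = 4.770e-04; gap |A(h/2) − A(h)| = 3.339e-03.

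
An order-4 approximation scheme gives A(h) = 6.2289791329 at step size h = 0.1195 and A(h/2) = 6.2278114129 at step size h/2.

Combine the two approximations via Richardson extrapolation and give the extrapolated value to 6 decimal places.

Error is O(h^4); halving h shrinks it by 2^4 = 16.
2^4 × A(h/2) = 99.6449826064; minus A(h) gives 93.4160034735.
Extrapolated: 93.4160034735 / 15 = 6.2277335649
Correction |R − A(h/2)| = 7.785e-05; gap |A(h/2) − A(h)| = 1.168e-03.

6.227734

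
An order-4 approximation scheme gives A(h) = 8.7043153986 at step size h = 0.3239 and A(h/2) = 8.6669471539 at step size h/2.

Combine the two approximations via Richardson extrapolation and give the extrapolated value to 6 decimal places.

r = 4, so 2^r = 16.
Difference of the inputs: 8.6669471539 − 8.7043153986 = -0.0373682447
Correction (A(h/2) − A(h))/(16 − 1) = (-0.0373682447)/15 = -0.0024912163
R = 8.6669471539 − 0.0024912163 = 8.6644559376

8.664456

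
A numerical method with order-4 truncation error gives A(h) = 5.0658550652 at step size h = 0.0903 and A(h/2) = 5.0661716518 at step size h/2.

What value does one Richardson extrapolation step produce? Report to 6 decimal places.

5.066193

Leading term ∝ h^4; use weight 16 = 2^4.
Weighted: 81.0587464288 − 5.0658550652 = 75.9928913636
(16·5.0661716518 − 5.0658550652)/(16 − 1) = 5.0661927576
Shift from A(h/2): +0.0000211058.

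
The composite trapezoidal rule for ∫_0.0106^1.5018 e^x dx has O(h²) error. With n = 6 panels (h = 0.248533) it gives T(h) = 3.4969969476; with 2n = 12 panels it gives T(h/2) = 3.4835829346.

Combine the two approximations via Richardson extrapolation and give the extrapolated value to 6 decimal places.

3.479112

r = 2: numerator weight 4, denominator 3.
2^2 × A(h/2) = 13.9343317384; minus A(h) gives 10.4373347908.
10.4373347908 ÷ 3 = 3.4791115969
Gap between inputs: 1.341e-02; correction applied: −0.0044713377.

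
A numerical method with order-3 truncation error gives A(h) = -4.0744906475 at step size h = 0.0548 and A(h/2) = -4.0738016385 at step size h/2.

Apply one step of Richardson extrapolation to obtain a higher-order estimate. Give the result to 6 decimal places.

r = 3: numerator weight 8, denominator 7.
8×(-4.0738016385) = -32.5904131080; subtract (-4.0744906475) → -28.5159224605
Divide by 2^3 − 1 = 7.
R = (-28.5159224605)/7 = -4.0737032086

-4.073703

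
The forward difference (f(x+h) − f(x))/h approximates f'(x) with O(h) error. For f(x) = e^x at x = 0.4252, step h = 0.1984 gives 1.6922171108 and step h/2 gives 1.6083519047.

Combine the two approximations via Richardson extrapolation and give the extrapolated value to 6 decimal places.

Method order is 1; weight 2^1 = 2.
Weighted: 3.2167038094 − 1.6922171108 = 1.5244866986
Denominator 2 − 1 = 1.
1.5244866986 ÷ 1 = 1.5244866986

1.524487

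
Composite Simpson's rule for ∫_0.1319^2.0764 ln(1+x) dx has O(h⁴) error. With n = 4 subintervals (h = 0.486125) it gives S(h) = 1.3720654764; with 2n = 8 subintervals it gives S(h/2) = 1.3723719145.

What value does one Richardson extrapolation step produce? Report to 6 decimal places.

Order 4 gives 2^r = 16 and 2^r − 1 = 15.
Weighted: 21.9579506320 − 1.3720654764 = 20.5858851556
Denominator 16 − 1 = 15.
20.5858851556 ÷ 15 = 1.3723923437

1.372392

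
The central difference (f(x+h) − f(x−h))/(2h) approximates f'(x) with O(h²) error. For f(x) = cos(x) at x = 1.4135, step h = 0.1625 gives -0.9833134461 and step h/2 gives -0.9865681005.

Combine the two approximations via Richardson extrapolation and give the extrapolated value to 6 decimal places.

-0.987653

Order 2 gives 2^r = 4 and 2^r − 1 = 3.
Numerator 4*A(h/2) − A(h) = 4*(-0.9865681005) − (-0.9833134461) = -2.9629589559
Divide by 2^2 − 1 = 3.
(4*(-0.9865681005) − (-0.9833134461))/(4 − 1) = -0.9876529853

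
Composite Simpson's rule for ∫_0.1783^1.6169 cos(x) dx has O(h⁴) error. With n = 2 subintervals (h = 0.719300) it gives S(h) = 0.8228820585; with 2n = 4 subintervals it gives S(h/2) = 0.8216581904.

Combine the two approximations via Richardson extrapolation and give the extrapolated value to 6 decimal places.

r = 4: numerator weight 16, denominator 15.
16×0.8216581904 = 13.1465310464; subtract 0.8228820585 → 12.3236489879
Denominator 16 − 1 = 15.
So the Richardson estimate is 0.8215765992.
Correction |R − A(h/2)| = 8.159e-05; gap |A(h/2) − A(h)| = 1.224e-03.

0.821577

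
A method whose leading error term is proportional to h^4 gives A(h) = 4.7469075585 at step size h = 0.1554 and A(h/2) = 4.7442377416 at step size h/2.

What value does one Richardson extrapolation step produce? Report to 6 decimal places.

Method order is 4; weight 2^4 = 16.
Top: 16(4.7442377416) − (4.7469075585) = 71.1608963071
(16·4.7442377416 − 4.7469075585)/(16 − 1) = 4.7440597538

4.744060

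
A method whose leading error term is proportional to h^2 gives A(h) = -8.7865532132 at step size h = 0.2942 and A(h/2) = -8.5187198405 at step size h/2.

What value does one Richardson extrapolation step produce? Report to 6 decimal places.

Method order is 2; weight 2^2 = 4.
Difference of the inputs: -8.5187198405 − (-8.7865532132) = 0.2678333727
Divide by 2^2 − 1 = 3: 0.2678333727/3 = 0.0892777909
R = -8.5187198405 + 0.0892777909 = -8.4294420496

-8.429442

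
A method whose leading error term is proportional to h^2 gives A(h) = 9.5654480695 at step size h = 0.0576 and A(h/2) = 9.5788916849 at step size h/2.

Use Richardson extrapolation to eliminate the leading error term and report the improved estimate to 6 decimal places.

9.583373

Error is O(h^2); halving h shrinks it by 2^2 = 4.
Difference of the inputs: 9.5788916849 − 9.5654480695 = 0.0134436154
Divide by 2^2 − 1 = 3: 0.0134436154/3 = 0.0044812051
R = 9.5788916849 + 0.0044812051 = 9.5833728900
Correction |R − A(h/2)| = 4.481e-03; gap |A(h/2) − A(h)| = 1.344e-02.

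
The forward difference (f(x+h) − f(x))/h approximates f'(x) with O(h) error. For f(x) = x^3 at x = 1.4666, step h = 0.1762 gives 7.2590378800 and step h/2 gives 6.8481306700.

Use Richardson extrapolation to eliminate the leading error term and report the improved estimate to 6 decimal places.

6.437223

Leading term ∝ h^1; use weight 2 = 2^1.
Numerator 2 × A(h/2) − A(h) = 2 × 6.8481306700 − 7.2590378800 = 6.4372234600
R = 6.4372234600/1 = 6.4372234600
Gap between inputs: 4.109e-01; correction applied: −0.4109072100.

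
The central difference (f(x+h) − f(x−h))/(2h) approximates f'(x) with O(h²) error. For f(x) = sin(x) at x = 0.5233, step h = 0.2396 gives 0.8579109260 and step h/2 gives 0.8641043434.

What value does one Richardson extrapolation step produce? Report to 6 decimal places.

Order 2 gives 2^r = 4 and 2^r − 1 = 3.
4·0.8641043434 − 0.8579109260 = 2.5985064476
R = 2.5985064476/3 = 0.8661688159

0.866169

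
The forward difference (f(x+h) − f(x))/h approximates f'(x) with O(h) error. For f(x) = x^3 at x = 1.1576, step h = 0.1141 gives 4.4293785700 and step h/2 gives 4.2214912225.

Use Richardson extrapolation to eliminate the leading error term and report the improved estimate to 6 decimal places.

4.013604

Method order is 1; weight 2^1 = 2.
Top: 2(4.2214912225) − (4.4293785700) = 4.0136038750
(2×4.2214912225 − 4.4293785700)/(2 − 1) = 4.0136038750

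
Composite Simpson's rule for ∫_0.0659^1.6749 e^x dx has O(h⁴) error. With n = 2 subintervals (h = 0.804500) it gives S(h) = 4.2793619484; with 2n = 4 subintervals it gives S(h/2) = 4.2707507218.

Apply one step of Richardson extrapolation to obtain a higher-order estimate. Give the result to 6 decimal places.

4.270177

r = 4: numerator weight 16, denominator 15.
16 × 4.2707507218 − 4.2793619484 = 64.0526496004
Divide by 2^4 − 1 = 15.
Extrapolated: 64.0526496004 / 15 = 4.2701766400
Gap between inputs: 8.611e-03; correction applied: −0.0005740818.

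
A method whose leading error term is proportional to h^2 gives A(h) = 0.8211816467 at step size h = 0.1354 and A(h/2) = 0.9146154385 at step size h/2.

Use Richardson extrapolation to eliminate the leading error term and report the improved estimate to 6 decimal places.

Leading term ∝ h^2; use weight 4 = 2^2.
2^2·A(h/2) = 3.6584617540; minus A(h) gives 2.8372801073.
Denominator 4 − 1 = 3.
Extrapolated: 2.8372801073 / 3 = 0.9457600358

0.945760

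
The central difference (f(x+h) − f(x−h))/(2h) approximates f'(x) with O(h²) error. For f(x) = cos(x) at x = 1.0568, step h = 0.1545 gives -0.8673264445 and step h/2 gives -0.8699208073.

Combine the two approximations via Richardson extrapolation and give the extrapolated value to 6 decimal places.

-0.870786

The method has order 2: 2^2 = 4.
4*(-0.8699208073) = -3.4796832292; subtract (-0.8673264445) → -2.6123567847
Divide by 2^2 − 1 = 3.
So the Richardson estimate is -0.8707855949.
Gap between inputs: 2.594e-03; correction applied: −0.0008647876.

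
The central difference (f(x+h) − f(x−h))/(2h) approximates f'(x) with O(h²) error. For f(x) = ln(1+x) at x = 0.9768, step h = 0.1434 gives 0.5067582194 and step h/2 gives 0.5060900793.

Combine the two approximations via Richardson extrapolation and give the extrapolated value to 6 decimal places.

Method order is 2; weight 2^2 = 4.
Difference of the inputs: 0.5060900793 − 0.5067582194 = -0.0006681401
Divide by 2^2 − 1 = 3: (-0.0006681401)/3 = -0.0002227134
R = A(h/2) + (A(h/2) − A(h))/3 = 0.5060900793 − 0.0002227134 = 0.5058673659

0.505867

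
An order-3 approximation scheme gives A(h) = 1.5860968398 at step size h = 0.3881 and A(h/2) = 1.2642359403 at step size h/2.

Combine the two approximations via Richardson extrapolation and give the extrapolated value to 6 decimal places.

r = 3, so 2^r = 8.
A(h/2) − A(h) = 1.2642359403 − 1.5860968398 = -0.3218608995
Correction (A(h/2) − A(h))/(8 − 1) = (-0.3218608995)/7 = -0.0459801285
R = 1.2642359403 − 0.0459801285 = 1.2182558118

1.218256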